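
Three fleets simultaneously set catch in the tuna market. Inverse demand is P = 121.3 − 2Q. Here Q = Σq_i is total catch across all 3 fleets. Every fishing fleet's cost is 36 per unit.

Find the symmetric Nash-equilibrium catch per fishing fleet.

A representative fishing fleet's profit is π_i = q_i(121.3 − 2Q) − 36q_i, with Q = q_i + Σ_{j≠i} q_j.
First-order condition: 85.3 − 4q_i − 2Σ_{j≠i} q_j = 0.
Imposing symmetry (q_j = q for all j) turns Σ_{j≠i} q_j into 2q, so 85.3 = 8q and q = 10.6625.

10.6625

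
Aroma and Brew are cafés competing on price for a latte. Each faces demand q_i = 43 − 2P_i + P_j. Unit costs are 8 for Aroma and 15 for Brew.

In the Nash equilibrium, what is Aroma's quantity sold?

Aroma's profit: π = (P_{Aroma} − 8)(43 − 2P_{Aroma} + P_{Brew}).
∂π/∂P_{Aroma} = 59 − 4P_{Aroma} + P_{Brew} = 0 ⇒ P_{Aroma} = 14.75 + 0.25P_{Brew}.
Similarly P_{Brew} = 18.25 + 0.25P_{Aroma}.
Solving the two reaction functions simultaneously: (1 − (0.25)(0.25))P_{Aroma} = 14.75 + 0.25·18.25, so 0.9375P_{Aroma} = 19.3125 and P_{Aroma} = 20.6.
Then P_{Brew} = 18.25 + 0.25·20.6 = 23.4.
q_{Aroma} = 43 − 2·20.6 + 23.4 = 25.2.

25.2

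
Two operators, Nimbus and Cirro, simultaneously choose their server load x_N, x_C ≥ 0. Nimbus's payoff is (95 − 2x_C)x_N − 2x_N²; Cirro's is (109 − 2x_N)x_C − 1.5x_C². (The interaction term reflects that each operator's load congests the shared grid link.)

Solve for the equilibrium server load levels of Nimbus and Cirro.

8.375, 30.75

Expanding Nimbus's payoff: 95x_N − 2x_Cx_N − 2x_N².
∂π/∂x_N = 95 − 2x_C − 4x_N = 0, so x_N = 23.75 − 0.5x_C.
Likewise for Cirro: x_C = 109/3 − (2/3)x_N.
Substituting the second reaction function into the first: x_N = 23.75 − 0.5(109/3 − (2/3)x_N), which gives (2/3)x_N = 67/12 ⇒ x_N = 8.375.
Then x_C = 109/3 − (2/3)·8.375 = 30.75.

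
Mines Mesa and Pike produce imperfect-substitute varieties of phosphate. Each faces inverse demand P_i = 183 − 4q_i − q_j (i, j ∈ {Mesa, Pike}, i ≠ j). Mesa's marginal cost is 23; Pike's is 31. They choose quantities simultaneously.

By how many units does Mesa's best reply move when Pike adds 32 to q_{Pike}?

Mine Mesa's profit: π = q_{Mesa}(183 − 4q_{Mesa} − q_{Pike}) − 23q_{Mesa}.
∂π/∂q_{Mesa} = 160 − 8q_{Mesa} − q_{Pike} = 0 ⇒ q_{Mesa} = 20 − 0.125q_{Pike}.
The reaction-function slope is −0.125, so a 32-unit rise in q_{Pike} moves q_{Mesa} by −0.125 × 32 = −4. Mesa's best response falls — the actions are strategic substitutes.

-4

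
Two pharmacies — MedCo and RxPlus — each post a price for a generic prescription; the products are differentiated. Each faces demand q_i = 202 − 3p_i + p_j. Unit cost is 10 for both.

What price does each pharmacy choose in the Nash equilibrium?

46.4

MedCo's profit: π = (p_{MedCo} − 10)(202 − 3p_{MedCo} + p_{RxPlus}).
∂π/∂p_{MedCo} = 232 − 6p_{MedCo} + p_{RxPlus} = 0 ⇒ p_{MedCo} = 116/3 + (1/6)p_{RxPlus}.
By symmetry p_{RxPlus} = p_{MedCo}; substituting into the reaction function, (5/6)p_{MedCo} = 116/3 and p_{MedCo} = 46.4.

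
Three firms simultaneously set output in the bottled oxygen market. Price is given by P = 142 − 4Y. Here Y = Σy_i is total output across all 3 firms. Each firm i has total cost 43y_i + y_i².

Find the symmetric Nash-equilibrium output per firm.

A representative firm's profit is π_i = y_i(142 − 4Y) − 43y_i − y_i², with Y = y_i + Σ_{j≠i} y_j.
First-order condition: 99 − 10y_i − 4Σ_{j≠i} y_j = 0.
With identical firms, set every y_j = y: then 99 − 10y − 8y = 0, i.e. y = 99/18 = 5.5.

5.5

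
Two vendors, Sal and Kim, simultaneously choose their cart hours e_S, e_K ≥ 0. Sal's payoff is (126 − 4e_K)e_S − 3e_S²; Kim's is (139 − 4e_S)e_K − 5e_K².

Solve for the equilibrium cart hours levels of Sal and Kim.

16, 7.5

Expanding Sal's payoff: 126e_S − 4e_Ke_S − 3e_S².
∂π/∂e_S = 126 − 4e_K − 6e_S = 0, so e_S = 21 − (2/3)e_K.
Likewise for Kim: e_K = 13.9 − 0.4e_S.
Solving the two reaction functions simultaneously: (1 − (−2/3)(−0.4))e_S = 21 − (2/3)·13.9, so (11/15)e_S = 176/15 and e_S = 16.
Then e_K = 13.9 − 0.4·16 = 7.5.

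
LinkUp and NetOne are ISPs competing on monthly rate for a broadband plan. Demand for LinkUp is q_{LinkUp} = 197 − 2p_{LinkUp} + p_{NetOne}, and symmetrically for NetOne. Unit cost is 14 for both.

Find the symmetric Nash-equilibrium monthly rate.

LinkUp's profit: π = (p_{LinkUp} − 14)(197 − 2p_{LinkUp} + p_{NetOne}).
∂π/∂p_{LinkUp} = 225 − 4p_{LinkUp} + p_{NetOne} = 0 ⇒ p_{LinkUp} = 56.25 + 0.25p_{NetOne}.
By symmetry p_{NetOne} = p_{LinkUp}; substituting into the reaction function, 0.75p_{LinkUp} = 56.25 and p_{LinkUp} = 75.

75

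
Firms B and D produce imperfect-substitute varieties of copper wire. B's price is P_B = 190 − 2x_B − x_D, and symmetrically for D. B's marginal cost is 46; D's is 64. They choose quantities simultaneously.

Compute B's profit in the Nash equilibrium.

Firm B's profit: π = x_B(190 − 2x_B − x_D) − 46x_B.
∂π/∂x_B = 144 − 4x_B − x_D = 0 ⇒ x_B = 36 − 0.25x_D.
Similarly x_D = 31.5 − 0.25x_B.
Solving the two reaction functions simultaneously: (1 − (−0.25)(−0.25))x_B = 36 − 0.25·31.5, so 0.9375x_B = 28.125 and x_B = 30.
Then x_D = 31.5 − 0.25·30 = 24.
P_B = 190 − 2·30 − 24 = 106.
Profit = (106 − 46)·30 = 1800.

1800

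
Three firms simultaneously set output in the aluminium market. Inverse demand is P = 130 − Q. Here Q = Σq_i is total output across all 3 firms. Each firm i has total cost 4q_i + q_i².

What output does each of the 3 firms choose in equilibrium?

A representative firm's profit is π_i = q_i(130 − Q) − 4q_i − q_i², with Q = q_i + Σ_{j≠i} q_j.
First-order condition: 126 − 4q_i − Σ_{j≠i} q_j = 0.
In a symmetric equilibrium every firm chooses the same q, so Σ_{j≠i} q_j = 2q. The condition becomes 126 − 6q = 0, giving q = 126/6 = 21.

21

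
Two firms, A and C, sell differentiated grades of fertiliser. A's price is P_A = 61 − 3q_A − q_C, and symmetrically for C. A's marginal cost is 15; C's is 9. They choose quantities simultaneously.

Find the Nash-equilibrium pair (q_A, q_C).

Firm A's profit: π = q_A(61 − 3q_A − q_C) − 15q_A.
∂π/∂q_A = 46 − 6q_A − q_C = 0 ⇒ q_A = 23/3 − (1/6)q_C.
Similarly q_C = 26/3 − (1/6)q_A.
Solving the two reaction functions simultaneously: (1 − (−1/6)(−1/6))q_A = 23/3 − (1/6)·(26/3), so (35/36)q_A = 56/9 and q_A = 6.4.
Then q_C = 26/3 − (1/6)·6.4 = 7.6.

6.4, 7.6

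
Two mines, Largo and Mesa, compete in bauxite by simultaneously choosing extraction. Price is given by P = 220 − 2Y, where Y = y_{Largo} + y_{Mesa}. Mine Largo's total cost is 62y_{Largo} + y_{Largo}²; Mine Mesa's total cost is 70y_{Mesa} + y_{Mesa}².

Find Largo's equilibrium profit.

Mine Largo's profit: π = y_{Largo}(220 − 2(y_{Largo} + y_{Mesa})) − 62y_{Largo} − y_{Largo}².
∂π/∂y_{Largo} = 158 − 6y_{Largo} − 2y_{Mesa} = 0, so y_{Largo} = 79/3 − (1/3)y_{Mesa}.
By the same steps for Mesa: y_{Mesa} = 25 − (1/3)y_{Largo}.
Substituting the second reaction function into the first: y_{Largo} = 79/3 − (1/3)(25 − (1/3)y_{Largo}), which gives (8/9)y_{Largo} = 18 ⇒ y_{Largo} = 20.25.
Then y_{Mesa} = 25 − (1/3)·20.25 = 18.25.
Price P = 220 − 2·38.5 = 143.
Largo's profit: (143 − 62)·20.25 − (20.25)² = 1230.1875.

1230.1875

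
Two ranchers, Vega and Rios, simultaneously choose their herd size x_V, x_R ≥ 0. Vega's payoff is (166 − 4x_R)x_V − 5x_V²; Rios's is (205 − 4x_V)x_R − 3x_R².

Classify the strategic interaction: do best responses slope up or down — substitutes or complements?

Expanding Vega's payoff: 166x_V − 4x_Rx_V − 5x_V².
∂π/∂x_V = 166 − 4x_R − 10x_V = 0, so x_V = 16.6 − 0.4x_R.
The best-response slope dx_V/dx_R = −0.4 < 0: the reaction function is downward-sloping, so the choices are strategic substitutes.

strategic substitutes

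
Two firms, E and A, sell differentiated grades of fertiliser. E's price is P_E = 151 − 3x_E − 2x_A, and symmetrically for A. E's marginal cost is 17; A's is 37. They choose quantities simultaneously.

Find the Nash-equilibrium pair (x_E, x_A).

Firm E's profit: π = x_E(151 − 3x_E − 2x_A) − 17x_E.
∂π/∂x_E = 134 − 6x_E − 2x_A = 0 ⇒ x_E = 67/3 − (1/3)x_A.
Similarly x_A = 19 − (1/3)x_E.
Solving the two reaction functions simultaneously: (1 − (−1/3)(−1/3))x_E = 67/3 − (1/3)·19, so (8/9)x_E = 16 and x_E = 18.
Then x_A = 19 − (1/3)·18 = 13.

18, 13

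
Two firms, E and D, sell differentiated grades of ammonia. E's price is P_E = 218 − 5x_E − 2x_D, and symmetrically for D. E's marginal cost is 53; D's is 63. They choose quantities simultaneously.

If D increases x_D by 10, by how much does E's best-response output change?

Firm E's profit: π = x_E(218 − 5x_E − 2x_D) − 53x_E.
∂π/∂x_E = 165 − 10x_E − 2x_D = 0 ⇒ x_E = 16.5 − 0.2x_D.
The reaction-function slope is −0.2, so a 10-unit rise in x_D moves x_E by −0.2 × 10 = −2. E's best response falls — the actions are strategic substitutes.

-2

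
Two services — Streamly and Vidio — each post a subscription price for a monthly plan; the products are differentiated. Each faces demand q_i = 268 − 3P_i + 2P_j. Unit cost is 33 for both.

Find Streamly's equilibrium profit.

Streamly's profit: π = (P_{Streamly} − 33)(268 − 3P_{Streamly} + 2P_{Vidio}).
∂π/∂P_{Streamly} = 367 − 6P_{Streamly} + 2P_{Vidio} = 0 ⇒ P_{Streamly} = 367/6 + (1/3)P_{Vidio}.
Setting P_{Streamly} = P_{Vidio} in the reaction function: P_{Streamly} = 367/6 + (1/3)P_{Streamly}, so P_{Streamly} = (367/6) / (2/3) = 91.75.
q_{Streamly} = 268 − 3·91.75 + 2·91.75 = 176.25.
Profit = (91.75 − 33)·176.25 = 10354.6875.

10354.6875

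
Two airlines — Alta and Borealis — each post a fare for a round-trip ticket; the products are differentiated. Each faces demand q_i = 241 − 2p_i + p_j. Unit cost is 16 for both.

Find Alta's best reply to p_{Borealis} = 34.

76.75

Alta's profit: π = (p_{Alta} − 16)(241 − 2p_{Alta} + p_{Borealis}).
∂π/∂p_{Alta} = 273 − 4p_{Alta} + p_{Borealis} = 0 ⇒ p_{Alta} = 68.25 + 0.25p_{Borealis}.
At p_{Borealis} = 34: p_{Alta} = 68.25 + 0.25·34 = 76.75.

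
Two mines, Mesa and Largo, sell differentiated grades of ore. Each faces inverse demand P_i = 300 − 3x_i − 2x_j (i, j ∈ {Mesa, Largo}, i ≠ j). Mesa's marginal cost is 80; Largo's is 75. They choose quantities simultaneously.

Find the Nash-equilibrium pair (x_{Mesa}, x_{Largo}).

Mine Mesa's profit: π = x_{Mesa}(300 − 3x_{Mesa} − 2x_{Largo}) − 80x_{Mesa}.
∂π/∂x_{Mesa} = 220 − 6x_{Mesa} − 2x_{Largo} = 0 ⇒ x_{Mesa} = 110/3 − (1/3)x_{Largo}.
Similarly x_{Largo} = 37.5 − (1/3)x_{Mesa}.
Solving the two reaction functions simultaneously: (1 − (−1/3)(−1/3))x_{Mesa} = 110/3 − (1/3)·37.5, so (8/9)x_{Mesa} = 145/6 and x_{Mesa} = 27.1875.
Then x_{Largo} = 37.5 − (1/3)·27.1875 = 28.4375.

27.1875, 28.4375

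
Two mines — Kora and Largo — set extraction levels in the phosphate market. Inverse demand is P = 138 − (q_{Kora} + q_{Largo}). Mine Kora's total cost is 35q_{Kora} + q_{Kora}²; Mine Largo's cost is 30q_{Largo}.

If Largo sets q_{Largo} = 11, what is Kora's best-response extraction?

Mine Kora's profit: π = q_{Kora}(138 − (q_{Kora} + q_{Largo})) − 35q_{Kora} − q_{Kora}².
∂π/∂q_{Kora} = 103 − 4q_{Kora} − q_{Largo} = 0, so q_{Kora} = 25.75 − 0.25q_{Largo}.
At q_{Largo} = 11: q_{Kora} = 25.75 − 0.25·11 = 23.

23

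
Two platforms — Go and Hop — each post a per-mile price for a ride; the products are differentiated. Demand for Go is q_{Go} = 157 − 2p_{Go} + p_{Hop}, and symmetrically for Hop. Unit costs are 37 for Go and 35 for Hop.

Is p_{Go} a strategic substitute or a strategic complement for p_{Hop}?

Go's profit: π = (p_{Go} − 37)(157 − 2p_{Go} + p_{Hop}).
∂π/∂p_{Go} = 231 − 4p_{Go} + p_{Hop} = 0 ⇒ p_{Go} = 57.75 + 0.25p_{Hop}.
The best-response slope dp_{Go}/dp_{Hop} = 0.25 > 0: the reaction function is upward-sloping, so the choices are strategic complements.

strategic complements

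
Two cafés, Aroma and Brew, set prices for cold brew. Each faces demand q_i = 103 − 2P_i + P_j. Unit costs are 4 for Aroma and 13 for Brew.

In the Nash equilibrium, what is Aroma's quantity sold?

68.4

Aroma's profit: π = (P_{Aroma} − 4)(103 − 2P_{Aroma} + P_{Brew}).
∂π/∂P_{Aroma} = 111 − 4P_{Aroma} + P_{Brew} = 0 ⇒ P_{Aroma} = 27.75 + 0.25P_{Brew}.
Similarly P_{Brew} = 32.25 + 0.25P_{Aroma}.
Plugging P_{Brew} into Aroma's best response: P_{Aroma} = 27.75 + 0.25(32.25 + 0.25P_{Aroma}) ⇒ 0.9375P_{Aroma} = 35.8125, so P_{Aroma} = 38.2.
Then P_{Brew} = 32.25 + 0.25·38.2 = 41.8.
q_{Aroma} = 103 − 2·38.2 + 41.8 = 68.4.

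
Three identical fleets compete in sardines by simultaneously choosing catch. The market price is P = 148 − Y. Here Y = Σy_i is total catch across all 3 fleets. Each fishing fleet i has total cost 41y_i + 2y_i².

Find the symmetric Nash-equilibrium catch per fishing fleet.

A representative fishing fleet's profit is π_i = y_i(148 − Y) − 41y_i − 2y_i², with Y = y_i + Σ_{j≠i} y_j.
First-order condition: 107 − 6y_i − Σ_{j≠i} y_j = 0.
In a symmetric equilibrium every fishing fleet chooses the same y, so Σ_{j≠i} y_j = 2y. The condition becomes 107 − 8y = 0, giving y = 107/8 = 13.375.

13.375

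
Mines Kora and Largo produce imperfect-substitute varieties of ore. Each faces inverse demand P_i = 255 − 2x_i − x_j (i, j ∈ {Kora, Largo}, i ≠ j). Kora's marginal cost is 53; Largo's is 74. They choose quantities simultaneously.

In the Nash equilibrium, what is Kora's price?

136.6

Mine Kora's profit: π = x_{Kora}(255 − 2x_{Kora} − x_{Largo}) − 53x_{Kora}.
∂π/∂x_{Kora} = 202 − 4x_{Kora} − x_{Largo} = 0 ⇒ x_{Kora} = 50.5 − 0.25x_{Largo}.
Similarly x_{Largo} = 45.25 − 0.25x_{Kora}.
Substituting the second reaction function into the first: x_{Kora} = 50.5 − 0.25(45.25 − 0.25x_{Kora}), which gives 0.9375x_{Kora} = 39.1875 ⇒ x_{Kora} = 41.8.
Then x_{Largo} = 45.25 − 0.25·41.8 = 34.8.
P_{Kora} = 255 − 2·41.8 − 34.8 = 136.6.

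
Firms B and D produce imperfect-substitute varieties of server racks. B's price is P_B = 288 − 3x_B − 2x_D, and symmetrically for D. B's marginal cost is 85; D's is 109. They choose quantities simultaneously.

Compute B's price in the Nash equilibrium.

165.625

Firm B's profit: π = x_B(288 − 3x_B − 2x_D) − 85x_B.
∂π/∂x_B = 203 − 6x_B − 2x_D = 0 ⇒ x_B = 203/6 − (1/3)x_D.
Similarly x_D = 179/6 − (1/3)x_B.
Solving the two reaction functions simultaneously: (1 − (−1/3)(−1/3))x_B = 203/6 − (1/3)·(179/6), so (8/9)x_B = 215/9 and x_B = 26.875.
Then x_D = 179/6 − (1/3)·26.875 = 20.875.
P_B = 288 − 3·26.875 − 2·20.875 = 165.625.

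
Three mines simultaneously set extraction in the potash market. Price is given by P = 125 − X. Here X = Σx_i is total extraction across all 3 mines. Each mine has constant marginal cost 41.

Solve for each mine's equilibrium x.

21

A representative mine's profit is π_i = x_i(125 − X) − 41x_i, with X = x_i + Σ_{j≠i} x_j.
First-order condition: 84 − 2x_i − Σ_{j≠i} x_j = 0.
Imposing symmetry (x_j = x for all j) turns Σ_{j≠i} x_j into 2x, so 84 = 4x and x = 21.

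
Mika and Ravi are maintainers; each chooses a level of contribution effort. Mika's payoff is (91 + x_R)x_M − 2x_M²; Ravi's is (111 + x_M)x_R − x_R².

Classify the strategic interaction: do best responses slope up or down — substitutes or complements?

Expanding Mika's payoff: 91x_M + x_Rx_M − 2x_M².
∂π/∂x_M = 91 + x_R − 4x_M = 0, so x_M = 22.75 + 0.25x_R.
The best-response slope dx_M/dx_R = 0.25 > 0: the reaction function is upward-sloping, so the choices are strategic complements.

strategic complements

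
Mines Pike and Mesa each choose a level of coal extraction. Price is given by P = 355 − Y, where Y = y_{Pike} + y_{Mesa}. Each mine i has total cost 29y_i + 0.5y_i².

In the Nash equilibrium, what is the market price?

Mine Pike's profit: π = y_{Pike}(355 − (y_{Pike} + y_{Mesa})) − 29y_{Pike} − 0.5y_{Pike}².
∂π/∂y_{Pike} = 326 − 3y_{Pike} − y_{Mesa} = 0, so y_{Pike} = 326/3 − (1/3)y_{Mesa}.
By symmetry y_{Mesa} = y_{Pike}; substituting into the reaction function, (4/3)y_{Pike} = 326/3 and y_{Pike} = 81.5.
Equilibrium price: P = 355 − 163 = 192.

192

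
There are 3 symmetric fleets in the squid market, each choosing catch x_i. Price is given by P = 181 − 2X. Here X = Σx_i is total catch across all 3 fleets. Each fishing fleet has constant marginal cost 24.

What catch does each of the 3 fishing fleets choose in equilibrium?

19.625

A representative fishing fleet's profit is π_i = x_i(181 − 2X) − 24x_i, with X = x_i + Σ_{j≠i} x_j.
First-order condition: 157 − 4x_i − 2Σ_{j≠i} x_j = 0.
With identical fishing fleets, set every x_j = x: then 157 − 4x − 4x = 0, i.e. x = 157/8 = 19.625.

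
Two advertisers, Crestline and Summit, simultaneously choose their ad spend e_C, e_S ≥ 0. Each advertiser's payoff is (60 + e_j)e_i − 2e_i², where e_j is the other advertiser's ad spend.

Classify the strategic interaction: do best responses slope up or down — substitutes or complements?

strategic complements

Crestline's payoff is (60 + e_S)e_C − 2e_C².
∂π/∂e_C = 60 + e_S − 4e_C = 0, so e_C = 15 + 0.25e_S.
The best-response slope de_C/de_S = 0.25 > 0: the reaction function is upward-sloping, so the choices are strategic complements.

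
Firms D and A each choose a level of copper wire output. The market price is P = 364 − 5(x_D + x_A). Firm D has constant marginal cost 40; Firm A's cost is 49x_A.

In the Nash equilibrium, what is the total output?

42.6

Firm D's profit: π = x_D(364 − 5(x_D + x_A)) − 40x_D.
∂π/∂x_D = 324 − 10x_D − 5x_A = 0, so x_D = 32.4 − 0.5x_A.
By the same steps for A: x_A = 31.5 − 0.5x_D.
Substituting the second reaction function into the first: x_D = 32.4 − 0.5(31.5 − 0.5x_D), which gives 0.75x_D = 16.65 ⇒ x_D = 22.2.
Then x_A = 31.5 − 0.5·22.2 = 20.4.
Total output: 22.2 + 20.4 = 42.6.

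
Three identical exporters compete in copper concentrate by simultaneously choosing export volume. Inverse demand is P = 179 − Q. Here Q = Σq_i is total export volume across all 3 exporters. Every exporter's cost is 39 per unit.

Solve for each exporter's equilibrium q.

A representative exporter's profit is π_i = q_i(179 − Q) − 39q_i, with Q = q_i + Σ_{j≠i} q_j.
First-order condition: 140 − 2q_i − Σ_{j≠i} q_j = 0.
In a symmetric equilibrium every exporter chooses the same q, so Σ_{j≠i} q_j = 2q. The condition becomes 140 − 4q = 0, giving q = 140/4 = 35.

35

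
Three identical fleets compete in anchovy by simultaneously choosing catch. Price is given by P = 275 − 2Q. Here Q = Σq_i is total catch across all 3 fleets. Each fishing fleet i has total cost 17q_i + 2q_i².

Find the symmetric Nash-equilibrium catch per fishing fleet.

21.5

A representative fishing fleet's profit is π_i = q_i(275 − 2Q) − 17q_i − 2q_i², with Q = q_i + Σ_{j≠i} q_j.
First-order condition: 258 − 8q_i − 2Σ_{j≠i} q_j = 0.
With identical fishing fleets, set every q_j = q: then 258 − 8q − 4q = 0, i.e. q = 258/12 = 21.5.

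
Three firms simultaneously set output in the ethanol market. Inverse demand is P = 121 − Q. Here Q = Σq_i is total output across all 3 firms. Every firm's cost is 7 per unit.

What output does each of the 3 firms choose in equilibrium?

A representative firm's profit is π_i = q_i(121 − Q) − 7q_i, with Q = q_i + Σ_{j≠i} q_j.
First-order condition: 114 − 2q_i − Σ_{j≠i} q_j = 0.
With identical firms, set every q_j = q: then 114 − 2q − 2q = 0, i.e. q = 114/4 = 28.5.

28.5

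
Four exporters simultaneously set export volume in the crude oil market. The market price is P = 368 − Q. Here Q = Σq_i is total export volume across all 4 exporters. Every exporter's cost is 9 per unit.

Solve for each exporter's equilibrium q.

71.8

A representative exporter's profit is π_i = q_i(368 − Q) − 9q_i, with Q = q_i + Σ_{j≠i} q_j.
First-order condition: 359 − 2q_i − Σ_{j≠i} q_j = 0.
Imposing symmetry (q_j = q for all j) turns Σ_{j≠i} q_j into 3q, so 359 = 5q and q = 71.8.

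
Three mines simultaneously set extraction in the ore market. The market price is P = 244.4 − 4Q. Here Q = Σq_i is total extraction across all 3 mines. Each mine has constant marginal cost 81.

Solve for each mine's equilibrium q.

10.2125

A representative mine's profit is π_i = q_i(244.4 − 4Q) − 81q_i, with Q = q_i + Σ_{j≠i} q_j.
First-order condition: 163.4 − 8q_i − 4Σ_{j≠i} q_j = 0.
In a symmetric equilibrium every mine chooses the same q, so Σ_{j≠i} q_j = 2q. The condition becomes 163.4 − 16q = 0, giving q = 163.4/16 = 10.2125.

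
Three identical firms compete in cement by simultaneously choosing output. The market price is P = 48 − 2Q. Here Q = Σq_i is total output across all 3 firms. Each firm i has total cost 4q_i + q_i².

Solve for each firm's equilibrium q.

4.4

A representative firm's profit is π_i = q_i(48 − 2Q) − 4q_i − q_i², with Q = q_i + Σ_{j≠i} q_j.
First-order condition: 44 − 6q_i − 2Σ_{j≠i} q_j = 0.
In a symmetric equilibrium every firm chooses the same q, so Σ_{j≠i} q_j = 2q. The condition becomes 44 − 10q = 0, giving q = 44/10 = 4.4.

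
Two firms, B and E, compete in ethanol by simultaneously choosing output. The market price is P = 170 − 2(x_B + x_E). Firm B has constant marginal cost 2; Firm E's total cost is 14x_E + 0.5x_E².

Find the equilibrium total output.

51

Firm B's profit: π = x_B(170 − 2(x_B + x_E)) − 2x_B.
∂π/∂x_B = 168 − 4x_B − 2x_E = 0, so x_B = 42 − 0.5x_E.
For E: ∂π/∂x_E = 156 − 5x_E − 2x_B = 0 ⇒ x_E = 31.2 − 0.4x_B.
Plugging x_E into B's best response: x_B = 42 − 0.5(31.2 − 0.4x_B) ⇒ 0.8x_B = 26.4, so x_B = 33.
Then x_E = 31.2 − 0.4·33 = 18.
Total output: 33 + 18 = 51.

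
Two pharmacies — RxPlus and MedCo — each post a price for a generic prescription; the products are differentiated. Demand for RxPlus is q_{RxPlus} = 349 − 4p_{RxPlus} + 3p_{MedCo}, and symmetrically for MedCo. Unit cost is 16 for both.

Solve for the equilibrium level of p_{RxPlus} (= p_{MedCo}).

82.6

RxPlus's profit: π = (p_{RxPlus} − 16)(349 − 4p_{RxPlus} + 3p_{MedCo}).
∂π/∂p_{RxPlus} = 413 − 8p_{RxPlus} + 3p_{MedCo} = 0 ⇒ p_{RxPlus} = 51.625 + 0.375p_{MedCo}.
By symmetry p_{MedCo} = p_{RxPlus}; substituting into the reaction function, 0.625p_{RxPlus} = 51.625 and p_{RxPlus} = 82.6.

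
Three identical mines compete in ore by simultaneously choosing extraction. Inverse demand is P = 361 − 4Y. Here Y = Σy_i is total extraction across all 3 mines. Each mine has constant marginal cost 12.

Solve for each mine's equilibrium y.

21.8125

A representative mine's profit is π_i = y_i(361 − 4Y) − 12y_i, with Y = y_i + Σ_{j≠i} y_j.
First-order condition: 349 − 8y_i − 4Σ_{j≠i} y_j = 0.
Imposing symmetry (y_j = y for all j) turns Σ_{j≠i} y_j into 2y, so 349 = 16y and y = 21.8125.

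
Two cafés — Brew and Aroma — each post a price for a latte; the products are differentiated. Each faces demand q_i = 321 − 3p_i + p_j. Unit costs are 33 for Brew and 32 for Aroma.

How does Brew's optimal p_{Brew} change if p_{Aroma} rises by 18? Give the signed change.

3

Brew's profit: π = (p_{Brew} − 33)(321 − 3p_{Brew} + p_{Aroma}).
∂π/∂p_{Brew} = 420 − 6p_{Brew} + p_{Aroma} = 0 ⇒ p_{Brew} = 70 + (1/6)p_{Aroma}.
The reaction-function slope is 1/6, so an 18-unit rise in p_{Aroma} moves p_{Brew} by 1/6 × 18 = 3. Brew's best response rises — the actions are strategic complements.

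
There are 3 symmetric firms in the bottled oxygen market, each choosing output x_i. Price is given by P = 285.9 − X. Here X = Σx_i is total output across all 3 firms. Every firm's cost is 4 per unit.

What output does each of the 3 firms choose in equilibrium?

A representative firm's profit is π_i = x_i(285.9 − X) − 4x_i, with X = x_i + Σ_{j≠i} x_j.
First-order condition: 281.9 − 2x_i − Σ_{j≠i} x_j = 0.
With identical firms, set every x_j = x: then 281.9 − 2x − 2x = 0, i.e. x = 281.9/4 = 70.475.

70.475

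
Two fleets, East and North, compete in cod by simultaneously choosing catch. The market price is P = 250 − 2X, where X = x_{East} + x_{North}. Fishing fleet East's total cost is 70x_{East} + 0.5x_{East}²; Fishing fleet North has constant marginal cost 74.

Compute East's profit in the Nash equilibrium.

Fishing fleet East's profit: π = x_{East}(250 − 2(x_{East} + x_{North})) − 70x_{East} − 0.5x_{East}².
∂π/∂x_{East} = 180 − 5x_{East} − 2x_{North} = 0, so x_{East} = 36 − 0.4x_{North}.
For North: ∂π/∂x_{North} = 176 − 4x_{North} − 2x_{East} = 0 ⇒ x_{North} = 44 − 0.5x_{East}.
Solving the two reaction functions simultaneously: (1 − (−0.4)(−0.5))x_{East} = 36 − 0.4·44, so 0.8x_{East} = 18.4 and x_{East} = 23.
Then x_{North} = 44 − 0.5·23 = 32.5.
Price P = 250 − 2·55.5 = 139.
East's profit: (139 − 70)·23 − 0.5(23)² = 1322.5.

1322.5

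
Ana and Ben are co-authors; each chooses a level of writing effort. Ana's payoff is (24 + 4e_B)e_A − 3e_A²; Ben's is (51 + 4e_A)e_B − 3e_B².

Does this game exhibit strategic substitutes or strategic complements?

strategic complements

Expanding Ana's payoff: 24e_A + 4e_Be_A − 3e_A².
∂π/∂e_A = 24 + 4e_B − 6e_A = 0, so e_A = 4 + (2/3)e_B.
The best-response slope de_A/de_B = 2/3 > 0: the reaction function is upward-sloping, so the choices are strategic complements.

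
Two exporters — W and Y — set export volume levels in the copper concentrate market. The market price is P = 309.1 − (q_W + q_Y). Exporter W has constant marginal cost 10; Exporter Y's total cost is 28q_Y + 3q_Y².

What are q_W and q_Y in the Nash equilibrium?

140.78, 17.54

Exporter W's profit: π = q_W(309.1 − (q_W + q_Y)) − 10q_W.
∂π/∂q_W = 299.1 − 2q_W − q_Y = 0, so q_W = 149.55 − 0.5q_Y.
For Y: ∂π/∂q_Y = 281.1 − 8q_Y − q_W = 0 ⇒ q_Y = 35.1375 − 0.125q_W.
Solving the two reaction functions simultaneously: (1 − (−0.5)(−0.125))q_W = 149.55 − 0.5·35.1375, so 0.9375q_W = 21117/160 and q_W = 140.78.
Then q_Y = 35.1375 − 0.125·140.78 = 17.54.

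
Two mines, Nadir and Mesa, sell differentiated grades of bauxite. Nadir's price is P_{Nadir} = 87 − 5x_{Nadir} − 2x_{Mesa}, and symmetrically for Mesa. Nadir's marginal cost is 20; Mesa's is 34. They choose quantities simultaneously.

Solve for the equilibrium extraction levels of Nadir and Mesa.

5.875, 4.125

Mine Nadir's profit: π = x_{Nadir}(87 − 5x_{Nadir} − 2x_{Mesa}) − 20x_{Nadir}.
∂π/∂x_{Nadir} = 67 − 10x_{Nadir} − 2x_{Mesa} = 0 ⇒ x_{Nadir} = 6.7 − 0.2x_{Mesa}.
Similarly x_{Mesa} = 5.3 − 0.2x_{Nadir}.
Solving the two reaction functions simultaneously: (1 − (−0.2)(−0.2))x_{Nadir} = 6.7 − 0.2·5.3, so 0.96x_{Nadir} = 5.64 and x_{Nadir} = 5.875.
Then x_{Mesa} = 5.3 − 0.2·5.875 = 4.125.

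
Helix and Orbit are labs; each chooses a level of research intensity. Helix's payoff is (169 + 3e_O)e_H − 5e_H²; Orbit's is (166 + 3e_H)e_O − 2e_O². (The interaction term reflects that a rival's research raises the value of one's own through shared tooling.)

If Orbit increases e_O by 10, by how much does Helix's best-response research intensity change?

3

Expanding Helix's payoff: 169e_H + 3e_Oe_H − 5e_H².
∂π/∂e_H = 169 + 3e_O − 10e_H = 0, so e_H = 16.9 + 0.3e_O.
The reaction-function slope is 0.3, so a 10-unit rise in e_O moves e_H by 0.3 × 10 = 3. Helix's best response rises — the actions are strategic complements.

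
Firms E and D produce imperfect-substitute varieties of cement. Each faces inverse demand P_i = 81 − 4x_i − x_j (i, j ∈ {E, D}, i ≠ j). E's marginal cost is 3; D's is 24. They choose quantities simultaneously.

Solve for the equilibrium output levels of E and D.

Firm E's profit: π = x_E(81 − 4x_E − x_D) − 3x_E.
∂π/∂x_E = 78 − 8x_E − x_D = 0 ⇒ x_E = 9.75 − 0.125x_D.
Similarly x_D = 7.125 − 0.125x_E.
Plugging x_D into E's best response: x_E = 9.75 − 0.125(7.125 − 0.125x_E) ⇒ (63/64)x_E = 567/64, so x_E = 9.
Then x_D = 7.125 − 0.125·9 = 6.

9, 6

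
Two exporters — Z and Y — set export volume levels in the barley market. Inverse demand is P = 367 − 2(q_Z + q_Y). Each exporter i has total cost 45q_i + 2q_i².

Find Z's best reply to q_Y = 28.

33.25

Exporter Z's profit: π = q_Z(367 − 2(q_Z + q_Y)) − 45q_Z − 2q_Z².
∂π/∂q_Z = 322 − 8q_Z − 2q_Y = 0, so q_Z = 40.25 − 0.25q_Y.
At q_Y = 28: q_Z = 40.25 − 0.25·28 = 33.25.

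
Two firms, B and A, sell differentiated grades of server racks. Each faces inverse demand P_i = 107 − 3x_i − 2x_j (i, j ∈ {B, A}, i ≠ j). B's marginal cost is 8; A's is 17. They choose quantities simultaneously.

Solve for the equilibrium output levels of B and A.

Firm B's profit: π = x_B(107 − 3x_B − 2x_A) − 8x_B.
∂π/∂x_B = 99 − 6x_B − 2x_A = 0 ⇒ x_B = 16.5 − (1/3)x_A.
Similarly x_A = 15 − (1/3)x_B.
Substituting the second reaction function into the first: x_B = 16.5 − (1/3)(15 − (1/3)x_B), which gives (8/9)x_B = 11.5 ⇒ x_B = 12.9375.
Then x_A = 15 − (1/3)·12.9375 = 10.6875.

12.9375, 10.6875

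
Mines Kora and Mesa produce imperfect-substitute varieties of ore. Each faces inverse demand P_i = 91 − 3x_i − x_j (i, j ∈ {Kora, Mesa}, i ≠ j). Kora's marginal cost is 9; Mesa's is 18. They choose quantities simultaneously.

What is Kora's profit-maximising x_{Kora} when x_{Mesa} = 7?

12.5

Mine Kora's profit: π = x_{Kora}(91 − 3x_{Kora} − x_{Mesa}) − 9x_{Kora}.
∂π/∂x_{Kora} = 82 − 6x_{Kora} − x_{Mesa} = 0 ⇒ x_{Kora} = 41/3 − (1/6)x_{Mesa}.
At x_{Mesa} = 7: x_{Kora} = 41/3 − (1/6)·7 = 12.5.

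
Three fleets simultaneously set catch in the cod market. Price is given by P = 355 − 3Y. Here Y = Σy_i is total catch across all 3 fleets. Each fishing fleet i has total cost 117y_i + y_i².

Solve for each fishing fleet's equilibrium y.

A representative fishing fleet's profit is π_i = y_i(355 − 3Y) − 117y_i − y_i², with Y = y_i + Σ_{j≠i} y_j.
First-order condition: 238 − 8y_i − 3Σ_{j≠i} y_j = 0.
Imposing symmetry (y_j = y for all j) turns Σ_{j≠i} y_j into 2y, so 238 = 14y and y = 17.

17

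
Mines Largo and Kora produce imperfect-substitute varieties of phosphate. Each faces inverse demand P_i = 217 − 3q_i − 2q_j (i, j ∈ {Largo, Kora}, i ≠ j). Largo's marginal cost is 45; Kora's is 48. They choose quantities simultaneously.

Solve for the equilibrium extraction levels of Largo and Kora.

21.6875, 20.9375

Mine Largo's profit: π = q_{Largo}(217 − 3q_{Largo} − 2q_{Kora}) − 45q_{Largo}.
∂π/∂q_{Largo} = 172 − 6q_{Largo} − 2q_{Kora} = 0 ⇒ q_{Largo} = 86/3 − (1/3)q_{Kora}.
Similarly q_{Kora} = 169/6 − (1/3)q_{Largo}.
Plugging q_{Kora} into Largo's best response: q_{Largo} = 86/3 − (1/3)(169/6 − (1/3)q_{Largo}) ⇒ (8/9)q_{Largo} = 347/18, so q_{Largo} = 21.6875.
Then q_{Kora} = 169/6 − (1/3)·21.6875 = 20.9375.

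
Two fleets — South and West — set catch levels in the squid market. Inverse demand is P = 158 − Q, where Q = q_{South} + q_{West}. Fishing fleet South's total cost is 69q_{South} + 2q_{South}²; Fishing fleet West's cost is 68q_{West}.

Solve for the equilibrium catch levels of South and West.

Fishing fleet South's profit: π = q_{South}(158 − (q_{South} + q_{West})) − 69q_{South} − 2q_{South}².
∂π/∂q_{South} = 89 − 6q_{South} − q_{West} = 0, so q_{South} = 89/6 − (1/6)q_{West}.
For West: ∂π/∂q_{West} = 90 − 2q_{West} − q_{South} = 0 ⇒ q_{West} = 45 − 0.5q_{South}.
Solving the two reaction functions simultaneously: (1 − (−1/6)(−0.5))q_{South} = 89/6 − (1/6)·45, so (11/12)q_{South} = 22/3 and q_{South} = 8.
Then q_{West} = 45 − 0.5·8 = 41.

8, 41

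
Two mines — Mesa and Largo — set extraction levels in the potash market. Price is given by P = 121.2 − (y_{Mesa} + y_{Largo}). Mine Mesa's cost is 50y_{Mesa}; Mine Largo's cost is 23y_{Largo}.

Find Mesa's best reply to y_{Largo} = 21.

25.1

Mine Mesa's profit: π = y_{Mesa}(121.2 − (y_{Mesa} + y_{Largo})) − 50y_{Mesa}.
∂π/∂y_{Mesa} = 71.2 − 2y_{Mesa} − y_{Largo} = 0, so y_{Mesa} = 35.6 − 0.5y_{Largo}.
At y_{Largo} = 21: y_{Mesa} = 35.6 − 0.5·21 = 25.1.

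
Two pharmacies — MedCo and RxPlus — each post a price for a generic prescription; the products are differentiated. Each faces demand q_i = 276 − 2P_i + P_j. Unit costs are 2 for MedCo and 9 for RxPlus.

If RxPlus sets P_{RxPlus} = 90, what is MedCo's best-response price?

MedCo's profit: π = (P_{MedCo} − 2)(276 − 2P_{MedCo} + P_{RxPlus}).
∂π/∂P_{MedCo} = 280 − 4P_{MedCo} + P_{RxPlus} = 0 ⇒ P_{MedCo} = 70 + 0.25P_{RxPlus}.
At P_{RxPlus} = 90: P_{MedCo} = 70 + 0.25·90 = 92.5.

92.5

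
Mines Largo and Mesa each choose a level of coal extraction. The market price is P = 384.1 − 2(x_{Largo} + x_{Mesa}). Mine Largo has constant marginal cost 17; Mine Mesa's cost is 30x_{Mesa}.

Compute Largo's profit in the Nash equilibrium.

8026.445

Mine Largo's profit: π = x_{Largo}(384.1 − 2(x_{Largo} + x_{Mesa})) − 17x_{Largo}.
∂π/∂x_{Largo} = 367.1 − 4x_{Largo} − 2x_{Mesa} = 0, so x_{Largo} = 91.775 − 0.5x_{Mesa}.
By the same steps for Mesa: x_{Mesa} = 88.525 − 0.5x_{Largo}.
Solving the two reaction functions simultaneously: (1 − (−0.5)(−0.5))x_{Largo} = 91.775 − 0.5·88.525, so 0.75x_{Largo} = 47.5125 and x_{Largo} = 63.35.
Then x_{Mesa} = 88.525 − 0.5·63.35 = 56.85.
Price P = 384.1 − 2·120.2 = 143.7.
Largo's profit: (143.7 − 17)·63.35 = 8026.445.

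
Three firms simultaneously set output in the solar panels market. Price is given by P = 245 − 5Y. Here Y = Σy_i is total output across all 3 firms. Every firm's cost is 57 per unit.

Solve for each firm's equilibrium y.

9.4

A representative firm's profit is π_i = y_i(245 − 5Y) − 57y_i, with Y = y_i + Σ_{j≠i} y_j.
First-order condition: 188 − 10y_i − 5Σ_{j≠i} y_j = 0.
With identical firms, set every y_j = y: then 188 − 10y − 10y = 0, i.e. y = 188/20 = 9.4.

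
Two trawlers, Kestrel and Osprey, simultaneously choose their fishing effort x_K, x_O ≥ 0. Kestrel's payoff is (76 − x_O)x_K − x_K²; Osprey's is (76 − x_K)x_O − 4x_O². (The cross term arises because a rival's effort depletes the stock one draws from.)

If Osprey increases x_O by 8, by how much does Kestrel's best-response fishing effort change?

-4

Expanding Kestrel's payoff: 76x_K − x_Ox_K − x_K².
∂π/∂x_K = 76 − x_O − 2x_K = 0, so x_K = 38 − 0.5x_O.
The reaction-function slope is −0.5, so an 8-unit rise in x_O moves x_K by −0.5 × 8 = −4. Kestrel's best response falls — the actions are strategic substitutes.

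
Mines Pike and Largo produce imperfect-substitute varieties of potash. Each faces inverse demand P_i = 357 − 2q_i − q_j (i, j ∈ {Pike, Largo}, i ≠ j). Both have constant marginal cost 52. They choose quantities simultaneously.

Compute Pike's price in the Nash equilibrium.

Mine Pike's profit: π = q_{Pike}(357 − 2q_{Pike} − q_{Largo}) − 52q_{Pike}.
∂π/∂q_{Pike} = 305 − 4q_{Pike} − q_{Largo} = 0 ⇒ q_{Pike} = 76.25 − 0.25q_{Largo}.
Setting q_{Pike} = q_{Largo} in the reaction function: q_{Pike} = 76.25 − 0.25q_{Pike}, so q_{Pike} = 76.25 / 1.25 = 61.
P_{Pike} = 357 − 2·61 − 61 = 174.

174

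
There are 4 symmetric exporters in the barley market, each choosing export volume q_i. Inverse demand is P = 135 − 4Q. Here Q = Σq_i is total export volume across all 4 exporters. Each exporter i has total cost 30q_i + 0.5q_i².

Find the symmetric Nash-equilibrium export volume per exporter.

A representative exporter's profit is π_i = q_i(135 − 4Q) − 30q_i − 0.5q_i², with Q = q_i + Σ_{j≠i} q_j.
First-order condition: 105 − 9q_i − 4Σ_{j≠i} q_j = 0.
In a symmetric equilibrium every exporter chooses the same q, so Σ_{j≠i} q_j = 3q. The condition becomes 105 − 21q = 0, giving q = 105/21 = 5.

5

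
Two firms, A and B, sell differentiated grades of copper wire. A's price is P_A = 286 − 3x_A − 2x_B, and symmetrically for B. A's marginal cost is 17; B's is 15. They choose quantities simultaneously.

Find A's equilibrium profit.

Firm A's profit: π = x_A(286 − 3x_A − 2x_B) − 17x_A.
∂π/∂x_A = 269 − 6x_A − 2x_B = 0 ⇒ x_A = 269/6 − (1/3)x_B.
Similarly x_B = 271/6 − (1/3)x_A.
Substituting the second reaction function into the first: x_A = 269/6 − (1/3)(271/6 − (1/3)x_A), which gives (8/9)x_A = 268/9 ⇒ x_A = 33.5.
Then x_B = 271/6 − (1/3)·33.5 = 34.
P_A = 286 − 3·33.5 − 2·34 = 117.5.
Profit = (117.5 − 17)·33.5 = 3366.75.

3366.75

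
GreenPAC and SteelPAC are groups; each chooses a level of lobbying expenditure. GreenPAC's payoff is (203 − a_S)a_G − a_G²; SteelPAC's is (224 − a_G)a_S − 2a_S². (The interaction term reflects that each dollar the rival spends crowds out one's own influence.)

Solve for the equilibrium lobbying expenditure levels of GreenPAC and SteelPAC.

84, 35

Expanding GreenPAC's payoff: 203a_G − a_Sa_G − a_G².
∂π/∂a_G = 203 − a_S − 2a_G = 0, so a_G = 101.5 − 0.5a_S.
Likewise for SteelPAC: a_S = 56 − 0.25a_G.
Substituting the second reaction function into the first: a_G = 101.5 − 0.5(56 − 0.25a_G), which gives 0.875a_G = 73.5 ⇒ a_G = 84.
Then a_S = 56 − 0.25·84 = 35.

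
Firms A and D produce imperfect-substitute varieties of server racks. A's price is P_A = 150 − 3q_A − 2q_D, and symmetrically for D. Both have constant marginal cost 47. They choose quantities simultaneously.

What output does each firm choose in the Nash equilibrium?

12.875

Firm A's profit: π = q_A(150 − 3q_A − 2q_D) − 47q_A.
∂π/∂q_A = 103 − 6q_A − 2q_D = 0 ⇒ q_A = 103/6 − (1/3)q_D.
By symmetry q_D = q_A; substituting into the reaction function, (4/3)q_A = 103/6 and q_A = 12.875.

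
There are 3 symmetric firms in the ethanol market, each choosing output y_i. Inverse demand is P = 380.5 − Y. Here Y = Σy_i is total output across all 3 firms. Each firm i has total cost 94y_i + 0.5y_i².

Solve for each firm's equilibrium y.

57.3

A representative firm's profit is π_i = y_i(380.5 − Y) − 94y_i − 0.5y_i², with Y = y_i + Σ_{j≠i} y_j.
First-order condition: 286.5 − 3y_i − Σ_{j≠i} y_j = 0.
Imposing symmetry (y_j = y for all j) turns Σ_{j≠i} y_j into 2y, so 286.5 = 5y and y = 57.3.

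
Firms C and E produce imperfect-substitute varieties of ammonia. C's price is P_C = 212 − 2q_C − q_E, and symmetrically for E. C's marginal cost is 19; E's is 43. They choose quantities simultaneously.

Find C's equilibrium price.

99.4

Firm C's profit: π = q_C(212 − 2q_C − q_E) − 19q_C.
∂π/∂q_C = 193 − 4q_C − q_E = 0 ⇒ q_C = 48.25 − 0.25q_E.
Similarly q_E = 42.25 − 0.25q_C.
Substituting the second reaction function into the first: q_C = 48.25 − 0.25(42.25 − 0.25q_C), which gives 0.9375q_C = 37.6875 ⇒ q_C = 40.2.
Then q_E = 42.25 − 0.25·40.2 = 32.2.
P_C = 212 − 2·40.2 − 32.2 = 99.4.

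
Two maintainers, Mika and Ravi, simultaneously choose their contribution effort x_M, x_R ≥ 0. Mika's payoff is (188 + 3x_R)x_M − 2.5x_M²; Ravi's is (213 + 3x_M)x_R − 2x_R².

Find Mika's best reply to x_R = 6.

Expanding Mika's payoff: 188x_M + 3x_Rx_M − 2.5x_M².
∂π/∂x_M = 188 + 3x_R − 5x_M = 0, so x_M = 37.6 + 0.6x_R.
At x_R = 6: x_M = 37.6 + 0.6·6 = 41.2.

41.2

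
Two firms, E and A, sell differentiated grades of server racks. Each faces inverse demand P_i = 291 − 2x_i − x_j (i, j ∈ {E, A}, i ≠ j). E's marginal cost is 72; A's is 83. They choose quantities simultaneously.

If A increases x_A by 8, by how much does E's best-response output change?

-2

Firm E's profit: π = x_E(291 − 2x_E − x_A) − 72x_E.
∂π/∂x_E = 219 − 4x_E − x_A = 0 ⇒ x_E = 54.75 − 0.25x_A.
The reaction-function slope is −0.25, so an 8-unit rise in x_A moves x_E by −0.25 × 8 = −2. E's best response falls — the actions are strategic substitutes.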